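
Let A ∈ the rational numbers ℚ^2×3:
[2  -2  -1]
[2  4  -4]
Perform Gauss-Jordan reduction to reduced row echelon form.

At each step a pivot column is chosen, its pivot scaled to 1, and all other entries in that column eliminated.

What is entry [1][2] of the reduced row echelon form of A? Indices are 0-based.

M[1][2] = -1/2

pivot(0,0)=2: scale R0 → (1, -1, -1/2)
  clear (1,0): R1 −= (2)R0 → (0, 6, -3)
pivot(1,1)=6: scale R1 → (0, 1, -1/2)
  clear (0,1): R0 −= (-1)R1 → (1, 0, -1)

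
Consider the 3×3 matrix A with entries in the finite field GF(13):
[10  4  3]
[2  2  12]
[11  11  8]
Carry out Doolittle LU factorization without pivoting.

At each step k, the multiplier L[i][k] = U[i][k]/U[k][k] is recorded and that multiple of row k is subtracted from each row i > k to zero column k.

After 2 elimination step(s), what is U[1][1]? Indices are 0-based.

U[1][1] = 9

k=0: U[0][0]=10
  eliminate (1,0): mult=8, new row 1: (0, 9, 1); set L[1][0]=8
  eliminate (2,0): mult=5, new row 2: (0, 4, 6); set L[2][0]=5
k=1: U[1][1]=9
  eliminate (2,1): mult=12, new row 2: (0, 0, 7); set L[2][1]=12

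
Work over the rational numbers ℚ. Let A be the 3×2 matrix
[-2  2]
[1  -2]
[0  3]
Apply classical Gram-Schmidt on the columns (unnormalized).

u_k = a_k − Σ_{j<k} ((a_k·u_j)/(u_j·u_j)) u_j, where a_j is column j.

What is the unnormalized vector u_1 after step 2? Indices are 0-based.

u_1 = (-2/5, -4/5, 3)

Step 1: u_0 = a_0 = (-2, 1, 0).
Step 2: u_1 = a_1 − (-6/5)·u_0 = (-2/5, -4/5, 3).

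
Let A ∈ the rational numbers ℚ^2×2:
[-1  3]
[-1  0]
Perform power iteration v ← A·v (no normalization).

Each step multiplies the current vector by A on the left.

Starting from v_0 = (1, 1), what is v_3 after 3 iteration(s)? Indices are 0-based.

v_0 = (1, 1).
v_1 = A·v_0 = (2, -1).
v_2 = A·v_1 = (-5, -2).
v_3 = A·v_2 = (-1, 5).

v_3 = (-1, 5)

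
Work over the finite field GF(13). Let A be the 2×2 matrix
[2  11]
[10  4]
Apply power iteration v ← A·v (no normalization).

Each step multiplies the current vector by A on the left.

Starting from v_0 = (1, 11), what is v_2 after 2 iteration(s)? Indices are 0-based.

v_0 = (1, 11).
v_1 = A·v_0 = (6, 2).
v_2 = A·v_1 = (8, 3).

v_2 = (8, 3)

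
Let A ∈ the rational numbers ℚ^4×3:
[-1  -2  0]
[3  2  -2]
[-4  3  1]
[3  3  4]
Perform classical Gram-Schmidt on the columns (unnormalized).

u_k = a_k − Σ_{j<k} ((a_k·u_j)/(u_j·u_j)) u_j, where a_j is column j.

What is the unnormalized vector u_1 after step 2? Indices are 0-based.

Step 1: u_0 = a_0 = (-1, 3, -4, 3).
Step 2: u_1 = a_1 − (1/7)·u_0 = (-13/7, 11/7, 25/7, 18/7).

u_1 = (-13/7, 11/7, 25/7, 18/7)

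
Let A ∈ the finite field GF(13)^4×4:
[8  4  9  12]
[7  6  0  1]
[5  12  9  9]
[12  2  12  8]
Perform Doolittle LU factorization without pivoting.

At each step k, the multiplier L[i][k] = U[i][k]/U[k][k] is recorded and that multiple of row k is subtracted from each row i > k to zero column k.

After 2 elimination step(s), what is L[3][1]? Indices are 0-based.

L[3][1] = 1

Step 1: pivot at (0,0) is 8.
  row1 ← row1 − (9)·row0  ⇒  L[1][0]=9, U row1=(0, 9, 10, 10)
  row2 ← row2 − (12)·row0  ⇒  L[2][0]=12, U row2=(0, 3, 5, 8)
  row3 ← row3 − (8)·row0  ⇒  L[3][0]=8, U row3=(0, 9, 5, 3)
Step 2: pivot at (1,1) is 9.
  row2 ← row2 − (9)·row1  ⇒  L[2][1]=9, U row2=(0, 0, 6, 9)
  row3 ← row3 − (1)·row1  ⇒  L[3][1]=1, U row3=(0, 0, 8, 6)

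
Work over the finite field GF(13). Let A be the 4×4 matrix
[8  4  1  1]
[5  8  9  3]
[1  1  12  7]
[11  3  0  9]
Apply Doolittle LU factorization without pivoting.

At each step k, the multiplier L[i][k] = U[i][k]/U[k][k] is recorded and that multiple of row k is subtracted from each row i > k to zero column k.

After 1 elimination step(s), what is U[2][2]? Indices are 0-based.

Step 1: pivot at (0,0) is 8.
  row1 ← row1 − (12)·row0  ⇒  L[1][0]=12, U row1=(0, 12, 10, 4)
  row2 ← row2 − (5)·row0  ⇒  L[2][0]=5, U row2=(0, 7, 7, 2)
  row3 ← row3 − (3)·row0  ⇒  L[3][0]=3, U row3=(0, 4, 10, 6)

U[2][2] = 7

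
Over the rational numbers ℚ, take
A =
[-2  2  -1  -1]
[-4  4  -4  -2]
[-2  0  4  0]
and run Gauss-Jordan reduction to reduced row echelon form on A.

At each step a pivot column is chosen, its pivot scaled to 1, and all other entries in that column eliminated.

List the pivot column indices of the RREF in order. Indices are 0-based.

pivot(0,0)=-2: scale R0 → (1, -1, 1/2, 1/2)
  clear (1,0): R1 −= (-4)R0 → (0, 0, -2, 0)
  clear (2,0): R2 −= (-2)R0 → (0, -2, 5, 1)
pivot(1,1): swap R1↔R2
pivot(1,1)=-2: scale R1 → (0, 1, -5/2, -1/2)
  clear (0,1): R0 −= (-1)R1 → (1, 0, -2, 0)
pivot(2,2)=-2: scale R2 → (0, 0, 1, 0)
  clear (0,2): R0 −= (-2)R2 → (1, 0, 0, 0)
  clear (1,2): R1 −= (-5/2)R2 → (0, 1, 0, -1/2)

pivot columns: 0, 1, 2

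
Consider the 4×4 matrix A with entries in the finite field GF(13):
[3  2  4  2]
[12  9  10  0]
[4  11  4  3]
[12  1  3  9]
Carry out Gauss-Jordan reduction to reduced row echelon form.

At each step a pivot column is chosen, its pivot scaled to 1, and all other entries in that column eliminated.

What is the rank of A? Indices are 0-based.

rank = 4

[1] R0 /= 3  ⇒  (1, 5, 10, 5)
     R1 -= 12·R0  ⇒  (0, 1, 7, 5)
     R2 -= 4·R0  ⇒  (0, 4, 3, 9)
     R3 -= 12·R0  ⇒  (0, 6, 0, 1)
[2] R1 /= 1  ⇒  (0, 1, 7, 5)
     R0 -= 5·R1  ⇒  (1, 0, 1, 6)
     R2 -= 4·R1  ⇒  (0, 0, 1, 2)
     R3 -= 6·R1  ⇒  (0, 0, 10, 10)
[3] R2 /= 1  ⇒  (0, 0, 1, 2)
     R0 -= 1·R2  ⇒  (1, 0, 0, 4)
     R1 -= 7·R2  ⇒  (0, 1, 0, 4)
     R3 -= 10·R2  ⇒  (0, 0, 0, 3)
[4] R3 /= 3  ⇒  (0, 0, 0, 1)
     R0 -= 4·R3  ⇒  (1, 0, 0, 0)
     R1 -= 4·R3  ⇒  (0, 1, 0, 0)
     R2 -= 2·R3  ⇒  (0, 0, 1, 0)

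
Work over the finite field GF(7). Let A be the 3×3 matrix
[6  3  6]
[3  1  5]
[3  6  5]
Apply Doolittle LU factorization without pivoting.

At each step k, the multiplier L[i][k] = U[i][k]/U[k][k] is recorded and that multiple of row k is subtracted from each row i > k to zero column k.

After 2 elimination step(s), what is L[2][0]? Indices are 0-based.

Step 1: pivot at (0,0) is 6.
  row1 ← row1 − (4)·row0  ⇒  L[1][0]=4, U row1=(0, 3, 2)
  row2 ← row2 − (4)·row0  ⇒  L[2][0]=4, U row2=(0, 1, 2)
Step 2: pivot at (1,1) is 3.
  row2 ← row2 − (5)·row1  ⇒  L[2][1]=5, U row2=(0, 0, 6)

L[2][0] = 4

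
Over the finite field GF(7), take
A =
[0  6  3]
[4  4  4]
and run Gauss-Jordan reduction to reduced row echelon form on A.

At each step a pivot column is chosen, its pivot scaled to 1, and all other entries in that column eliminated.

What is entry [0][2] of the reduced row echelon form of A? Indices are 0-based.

M[0][2] = 4

pivot(0,0): swap R0↔R1
pivot(0,0)=4: scale R0 → (1, 1, 1)
pivot(1,1)=6: scale R1 → (0, 1, 4)
  clear (0,1): R0 −= (1)R1 → (1, 0, 4)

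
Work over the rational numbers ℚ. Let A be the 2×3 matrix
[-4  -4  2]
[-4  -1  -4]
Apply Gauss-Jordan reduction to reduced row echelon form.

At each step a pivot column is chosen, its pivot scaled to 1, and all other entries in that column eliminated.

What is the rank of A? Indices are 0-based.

rank = 2

[1] R0 /= -4  ⇒  (1, 1, -1/2)
     R1 -= -4·R0  ⇒  (0, 3, -6)
[2] R1 /= 3  ⇒  (0, 1, -2)
     R0 -= 1·R1  ⇒  (1, 0, 3/2)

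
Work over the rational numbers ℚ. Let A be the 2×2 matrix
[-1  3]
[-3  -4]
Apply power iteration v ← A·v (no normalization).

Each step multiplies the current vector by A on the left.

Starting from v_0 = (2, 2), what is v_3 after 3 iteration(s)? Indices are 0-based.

v_0 = (2, 2).
v_1 = A·v_0 = (4, -14).
v_2 = A·v_1 = (-46, 44).
v_3 = A·v_2 = (178, -38).

v_3 = (178, -38)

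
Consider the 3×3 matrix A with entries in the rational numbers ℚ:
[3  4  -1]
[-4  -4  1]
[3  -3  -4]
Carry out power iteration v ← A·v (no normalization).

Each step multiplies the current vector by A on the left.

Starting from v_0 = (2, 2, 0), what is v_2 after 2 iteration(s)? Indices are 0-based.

v_2 = (-22, 8, 90)

v_0 = (2, 2, 0).
v_1 = A·v_0 = (14, -16, 0).
v_2 = A·v_1 = (-22, 8, 90).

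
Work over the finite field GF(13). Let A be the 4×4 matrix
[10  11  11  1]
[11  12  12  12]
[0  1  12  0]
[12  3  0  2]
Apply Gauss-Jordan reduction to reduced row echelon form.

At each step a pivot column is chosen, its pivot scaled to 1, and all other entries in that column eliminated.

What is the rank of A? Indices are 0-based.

rank = 4

step 1: normalize row 0 (÷10) = (1, 5, 5, 4)
  row 1: subtract 11×row0 = (0, 9, 9, 7)
  row 3: subtract 12×row0 = (0, 8, 5, 6)
step 2: normalize row 1 (÷9) = (0, 1, 1, 8)
  row 0: subtract 5×row1 = (1, 0, 0, 3)
  row 2: subtract 1×row1 = (0, 0, 11, 5)
  row 3: subtract 8×row1 = (0, 0, 10, 7)
step 3: normalize row 2 (÷11) = (0, 0, 1, 4)
  row 1: subtract 1×row2 = (0, 1, 0, 4)
  row 3: subtract 10×row2 = (0, 0, 0, 6)
step 4: normalize row 3 (÷6) = (0, 0, 0, 1)
  row 0: subtract 3×row3 = (1, 0, 0, 0)
  row 1: subtract 4×row3 = (0, 1, 0, 0)
  row 2: subtract 4×row3 = (0, 0, 1, 0)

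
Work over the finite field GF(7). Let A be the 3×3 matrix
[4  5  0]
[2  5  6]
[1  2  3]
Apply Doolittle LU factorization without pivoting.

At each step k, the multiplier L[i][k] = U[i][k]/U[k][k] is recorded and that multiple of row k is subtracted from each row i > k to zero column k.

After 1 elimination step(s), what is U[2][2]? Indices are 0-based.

U[2][2] = 3

[col 0] pivot 4
  R1 -= 4*R0 → (0, 6, 6)  (L[1][0] := 4)
  R2 -= 2*R0 → (0, 6, 3)  (L[2][0] := 2)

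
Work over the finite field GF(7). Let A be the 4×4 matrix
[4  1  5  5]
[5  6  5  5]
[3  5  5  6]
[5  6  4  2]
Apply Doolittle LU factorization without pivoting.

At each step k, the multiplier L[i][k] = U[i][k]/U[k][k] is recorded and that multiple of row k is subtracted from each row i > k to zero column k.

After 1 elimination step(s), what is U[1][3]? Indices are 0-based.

U[1][3] = 4

Step 1: pivot at (0,0) is 4.
  row1 ← row1 − (3)·row0  ⇒  L[1][0]=3, U row1=(0, 3, 4, 4)
  row2 ← row2 − (6)·row0  ⇒  L[2][0]=6, U row2=(0, 6, 3, 4)
  row3 ← row3 − (3)·row0  ⇒  L[3][0]=3, U row3=(0, 3, 3, 1)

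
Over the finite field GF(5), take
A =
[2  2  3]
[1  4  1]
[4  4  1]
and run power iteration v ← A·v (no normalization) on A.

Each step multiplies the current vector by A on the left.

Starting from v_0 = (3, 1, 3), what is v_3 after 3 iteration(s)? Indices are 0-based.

v_3 = (0, 2, 0)

v_0 = (3, 1, 3).
v_1 = A·v_0 = (2, 0, 4).
v_2 = A·v_1 = (1, 1, 2).
v_3 = A·v_2 = (0, 2, 0).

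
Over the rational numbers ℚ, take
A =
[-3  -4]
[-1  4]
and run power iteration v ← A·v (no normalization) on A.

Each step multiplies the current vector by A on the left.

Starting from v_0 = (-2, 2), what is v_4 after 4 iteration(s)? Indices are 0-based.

v_4 = (-610, 874)

v_0 = (-2, 2).
v_1 = A·v_0 = (-2, 10).
v_2 = A·v_1 = (-34, 42).
v_3 = A·v_2 = (-66, 202).
v_4 = A·v_3 = (-610, 874).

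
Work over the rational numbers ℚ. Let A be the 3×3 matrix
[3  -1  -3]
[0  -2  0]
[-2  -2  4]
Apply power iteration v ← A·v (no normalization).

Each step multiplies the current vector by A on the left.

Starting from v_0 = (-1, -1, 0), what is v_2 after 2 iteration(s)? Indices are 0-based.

v_0 = (-1, -1, 0).
v_1 = A·v_0 = (-2, 2, 4).
v_2 = A·v_1 = (-20, -4, 16).

v_2 = (-20, -4, 16)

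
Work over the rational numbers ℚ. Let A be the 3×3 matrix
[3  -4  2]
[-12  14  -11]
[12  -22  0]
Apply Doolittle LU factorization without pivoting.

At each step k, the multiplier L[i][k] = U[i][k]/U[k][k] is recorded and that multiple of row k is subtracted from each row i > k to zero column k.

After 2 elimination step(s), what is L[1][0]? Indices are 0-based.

L[1][0] = -4

[col 0] pivot 3
  R1 -= -4*R0 → (0, -2, -3)  (L[1][0] := -4)
  R2 -= 4*R0 → (0, -6, -8)  (L[2][0] := 4)
[col 1] pivot -2
  R2 -= 3*R1 → (0, 0, 1)  (L[2][1] := 3)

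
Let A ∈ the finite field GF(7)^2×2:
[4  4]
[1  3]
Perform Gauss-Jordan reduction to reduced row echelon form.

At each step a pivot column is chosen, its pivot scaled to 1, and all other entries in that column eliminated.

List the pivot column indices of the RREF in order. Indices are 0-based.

[1] R0 /= 4  ⇒  (1, 1)
     R1 -= 1·R0  ⇒  (0, 2)
[2] R1 /= 2  ⇒  (0, 1)
     R0 -= 1·R1  ⇒  (1, 0)

pivot columns: 0, 1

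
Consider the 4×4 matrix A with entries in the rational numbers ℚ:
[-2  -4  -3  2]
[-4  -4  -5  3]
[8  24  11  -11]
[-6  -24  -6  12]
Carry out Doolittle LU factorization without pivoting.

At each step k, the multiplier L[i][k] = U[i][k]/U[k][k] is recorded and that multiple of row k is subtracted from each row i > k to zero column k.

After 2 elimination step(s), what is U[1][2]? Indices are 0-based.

Step 1: pivot at (0,0) is -2.
  row1 ← row1 − (2)·row0  ⇒  L[1][0]=2, U row1=(0, 4, 1, -1)
  row2 ← row2 − (-4)·row0  ⇒  L[2][0]=-4, U row2=(0, 8, -1, -3)
  row3 ← row3 − (3)·row0  ⇒  L[3][0]=3, U row3=(0, -12, 3, 6)
Step 2: pivot at (1,1) is 4.
  row2 ← row2 − (2)·row1  ⇒  L[2][1]=2, U row2=(0, 0, -3, -1)
  row3 ← row3 − (-3)·row1  ⇒  L[3][1]=-3, U row3=(0, 0, 6, 3)

U[1][2] = 1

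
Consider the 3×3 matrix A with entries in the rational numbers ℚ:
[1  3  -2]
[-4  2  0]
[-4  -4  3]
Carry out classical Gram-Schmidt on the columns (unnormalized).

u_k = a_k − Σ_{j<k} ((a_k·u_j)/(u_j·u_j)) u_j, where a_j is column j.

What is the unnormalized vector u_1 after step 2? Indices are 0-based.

u_1 = (8/3, 10/3, -8/3)

Step 1: u_0 = a_0 = (1, -4, -4).
Step 2: u_1 = a_1 − (1/3)·u_0 = (8/3, 10/3, -8/3).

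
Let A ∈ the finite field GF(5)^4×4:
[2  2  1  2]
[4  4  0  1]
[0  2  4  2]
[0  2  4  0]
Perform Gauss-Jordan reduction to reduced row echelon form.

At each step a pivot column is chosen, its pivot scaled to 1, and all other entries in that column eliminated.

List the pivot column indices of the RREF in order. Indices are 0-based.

pivot columns: 0, 1, 2, 3

step 1: normalize row 0 (÷2) = (1, 1, 3, 1)
  row 1: subtract 4×row0 = (0, 0, 3, 2)
step 2: exchange rows 1,2
step 2: normalize row 1 (÷2) = (0, 1, 2, 1)
  row 0: subtract 1×row1 = (1, 0, 1, 0)
  row 3: subtract 2×row1 = (0, 0, 0, 3)
step 3: normalize row 2 (÷3) = (0, 0, 1, 4)
  row 0: subtract 1×row2 = (1, 0, 0, 1)
  row 1: subtract 2×row2 = (0, 1, 0, 3)
step 4: normalize row 3 (÷3) = (0, 0, 0, 1)
  row 0: subtract 1×row3 = (1, 0, 0, 0)
  row 1: subtract 3×row3 = (0, 1, 0, 0)
  row 2: subtract 4×row3 = (0, 0, 1, 0)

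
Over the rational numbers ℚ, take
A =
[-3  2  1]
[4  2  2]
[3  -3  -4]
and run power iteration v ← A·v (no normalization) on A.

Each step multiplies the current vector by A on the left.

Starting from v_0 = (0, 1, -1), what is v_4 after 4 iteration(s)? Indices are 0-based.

v_0 = (0, 1, -1).
v_1 = A·v_0 = (1, 0, 1).
v_2 = A·v_1 = (-2, 6, -1).
v_3 = A·v_2 = (17, 2, -20).
v_4 = A·v_3 = (-67, 32, 125).

v_4 = (-67, 32, 125)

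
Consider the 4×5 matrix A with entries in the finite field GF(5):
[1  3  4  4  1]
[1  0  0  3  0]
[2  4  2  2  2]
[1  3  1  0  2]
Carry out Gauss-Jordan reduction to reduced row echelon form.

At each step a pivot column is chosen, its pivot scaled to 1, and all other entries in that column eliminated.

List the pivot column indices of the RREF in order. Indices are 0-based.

pivot columns: 0, 1, 2, 3

[1] R0 /= 1  ⇒  (1, 3, 4, 4, 1)
     R1 -= 1·R0  ⇒  (0, 2, 1, 4, 4)
     R2 -= 2·R0  ⇒  (0, 3, 4, 4, 0)
     R3 -= 1·R0  ⇒  (0, 0, 2, 1, 1)
[2] R1 /= 2  ⇒  (0, 1, 3, 2, 2)
     R0 -= 3·R1  ⇒  (1, 0, 0, 3, 0)
     R2 -= 3·R1  ⇒  (0, 0, 0, 3, 4)
[3] R2 <-> R3
[3] R2 /= 2  ⇒  (0, 0, 1, 3, 3)
     R1 -= 3·R2  ⇒  (0, 1, 0, 3, 3)
[4] R3 /= 3  ⇒  (0, 0, 0, 1, 3)
     R0 -= 3·R3  ⇒  (1, 0, 0, 0, 1)
     R1 -= 3·R3  ⇒  (0, 1, 0, 0, 4)
     R2 -= 3·R3  ⇒  (0, 0, 1, 0, 4)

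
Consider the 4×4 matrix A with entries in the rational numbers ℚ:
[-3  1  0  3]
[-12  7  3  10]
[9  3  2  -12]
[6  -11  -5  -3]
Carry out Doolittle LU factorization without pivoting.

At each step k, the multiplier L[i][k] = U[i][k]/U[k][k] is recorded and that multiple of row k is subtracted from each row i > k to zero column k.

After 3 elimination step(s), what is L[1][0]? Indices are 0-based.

[col 0] pivot -3
  R1 -= 4*R0 → (0, 3, 3, -2)  (L[1][0] := 4)
  R2 -= -3*R0 → (0, 6, 2, -3)  (L[2][0] := -3)
  R3 -= -2*R0 → (0, -9, -5, 3)  (L[3][0] := -2)
[col 1] pivot 3
  R2 -= 2*R1 → (0, 0, -4, 1)  (L[2][1] := 2)
  R3 -= -3*R1 → (0, 0, 4, -3)  (L[3][1] := -3)
[col 2] pivot -4
  R3 -= -1*R2 → (0, 0, 0, -2)  (L[3][2] := -1)

L[1][0] = 4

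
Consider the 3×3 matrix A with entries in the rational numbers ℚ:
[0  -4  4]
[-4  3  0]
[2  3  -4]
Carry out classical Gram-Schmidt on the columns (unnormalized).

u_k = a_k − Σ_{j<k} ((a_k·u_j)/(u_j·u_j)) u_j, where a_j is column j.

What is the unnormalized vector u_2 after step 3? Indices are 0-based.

u_2 = (36/161, 16/161, 32/161)

Step 1: u_0 = a_0 = (0, -4, 2).
Step 2: u_1 = a_1 − (-3/10)·u_0 = (-4, 9/5, 18/5).
Step 3: u_2 = a_2 − (-2/5)·u_0 − (-152/161)·u_1 = (36/161, 16/161, 32/161).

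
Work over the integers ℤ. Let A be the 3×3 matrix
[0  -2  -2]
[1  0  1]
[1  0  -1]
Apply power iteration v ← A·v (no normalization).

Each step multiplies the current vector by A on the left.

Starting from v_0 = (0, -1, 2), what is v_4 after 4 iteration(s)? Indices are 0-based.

v_0 = (0, -1, 2).
v_1 = A·v_0 = (-2, 2, -2).
v_2 = A·v_1 = (0, -4, 0).
v_3 = A·v_2 = (8, 0, 0).
v_4 = A·v_3 = (0, 8, 8).

v_4 = (0, 8, 8)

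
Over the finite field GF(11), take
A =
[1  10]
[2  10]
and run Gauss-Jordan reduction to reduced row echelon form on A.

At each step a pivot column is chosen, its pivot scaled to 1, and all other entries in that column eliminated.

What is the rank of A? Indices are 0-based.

rank = 2

pivot(0,0)=1: scale R0 → (1, 10)
  clear (1,0): R1 −= (2)R0 → (0, 1)
pivot(1,1)=1: scale R1 → (0, 1)
  clear (0,1): R0 −= (10)R1 → (1, 0)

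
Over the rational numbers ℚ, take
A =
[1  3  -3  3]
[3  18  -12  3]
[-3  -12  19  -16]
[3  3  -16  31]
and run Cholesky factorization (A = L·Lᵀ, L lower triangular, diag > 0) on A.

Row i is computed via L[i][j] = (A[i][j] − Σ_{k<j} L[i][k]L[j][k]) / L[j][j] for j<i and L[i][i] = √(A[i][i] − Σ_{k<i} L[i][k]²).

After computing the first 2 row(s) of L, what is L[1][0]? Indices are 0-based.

Step 1: L[0][0] = √(1) = 1.
  L[1][0] = (3) / L[0][0] = 3.
Step 2: L[1][1] = √(9) = 3.

L[1][0] = 3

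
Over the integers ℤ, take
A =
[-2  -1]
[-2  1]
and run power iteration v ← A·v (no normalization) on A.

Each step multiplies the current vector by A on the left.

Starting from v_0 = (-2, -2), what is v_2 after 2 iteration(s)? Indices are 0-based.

v_0 = (-2, -2).
v_1 = A·v_0 = (6, 2).
v_2 = A·v_1 = (-14, -10).

v_2 = (-14, -10)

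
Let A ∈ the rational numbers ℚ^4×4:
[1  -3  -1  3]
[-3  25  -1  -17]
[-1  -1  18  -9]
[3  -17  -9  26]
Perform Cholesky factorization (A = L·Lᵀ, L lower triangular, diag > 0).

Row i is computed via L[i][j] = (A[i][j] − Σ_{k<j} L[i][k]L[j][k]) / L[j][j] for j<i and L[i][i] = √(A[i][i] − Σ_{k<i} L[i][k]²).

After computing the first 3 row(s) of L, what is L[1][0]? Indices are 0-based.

L[1][0] = -3

Step 1: L[0][0] = √(1) = 1.
  L[1][0] = (-3) / L[0][0] = -3.
Step 2: L[1][1] = √(16) = 4.
  L[2][0] = (-1) / L[0][0] = -1.
  L[2][1] = (-4) / L[1][1] = -1.
Step 3: L[2][2] = √(16) = 4.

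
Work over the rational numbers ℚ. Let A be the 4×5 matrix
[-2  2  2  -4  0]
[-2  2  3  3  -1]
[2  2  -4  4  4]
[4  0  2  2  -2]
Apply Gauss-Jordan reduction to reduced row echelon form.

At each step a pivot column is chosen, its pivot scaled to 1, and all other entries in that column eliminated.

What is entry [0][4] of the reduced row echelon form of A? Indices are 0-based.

pivot(0,0)=-2: scale R0 → (1, -1, -1, 2, 0)
  clear (1,0): R1 −= (-2)R0 → (0, 0, 1, 7, -1)
  clear (2,0): R2 −= (2)R0 → (0, 4, -2, 0, 4)
  clear (3,0): R3 −= (4)R0 → (0, 4, 6, -6, -2)
pivot(1,1): swap R1↔R2
pivot(1,1)=4: scale R1 → (0, 1, -1/2, 0, 1)
  clear (0,1): R0 −= (-1)R1 → (1, 0, -3/2, 2, 1)
  clear (3,1): R3 −= (4)R1 → (0, 0, 8, -6, -6)
pivot(2,2)=1: scale R2 → (0, 0, 1, 7, -1)
  clear (0,2): R0 −= (-3/2)R2 → (1, 0, 0, 25/2, -1/2)
  clear (1,2): R1 −= (-1/2)R2 → (0, 1, 0, 7/2, 1/2)
  clear (3,2): R3 −= (8)R2 → (0, 0, 0, -62, 2)
pivot(3,3)=-62: scale R3 → (0, 0, 0, 1, -1/31)
  clear (0,3): R0 −= (25/2)R3 → (1, 0, 0, 0, -3/31)
  clear (1,3): R1 −= (7/2)R3 → (0, 1, 0, 0, 19/31)
  clear (2,3): R2 −= (7)R3 → (0, 0, 1, 0, -24/31)

M[0][4] = -3/31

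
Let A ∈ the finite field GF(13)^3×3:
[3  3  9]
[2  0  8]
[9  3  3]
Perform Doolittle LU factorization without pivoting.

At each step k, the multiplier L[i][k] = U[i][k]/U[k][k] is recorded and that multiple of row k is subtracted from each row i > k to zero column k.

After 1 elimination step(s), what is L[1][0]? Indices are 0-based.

L[1][0] = 5

[col 0] pivot 3
  R1 -= 5*R0 → (0, 11, 2)  (L[1][0] := 5)
  R2 -= 3*R0 → (0, 7, 2)  (L[2][0] := 3)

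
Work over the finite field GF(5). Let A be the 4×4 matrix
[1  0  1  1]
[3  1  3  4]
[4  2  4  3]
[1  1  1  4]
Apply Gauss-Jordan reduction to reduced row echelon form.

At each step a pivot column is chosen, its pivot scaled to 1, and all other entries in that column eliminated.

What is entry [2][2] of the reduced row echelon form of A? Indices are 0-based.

[1] R0 /= 1  ⇒  (1, 0, 1, 1)
     R1 -= 3·R0  ⇒  (0, 1, 0, 1)
     R2 -= 4·R0  ⇒  (0, 2, 0, 4)
     R3 -= 1·R0  ⇒  (0, 1, 0, 3)
[2] R1 /= 1  ⇒  (0, 1, 0, 1)
     R2 -= 2·R1  ⇒  (0, 0, 0, 2)
     R3 -= 1·R1  ⇒  (0, 0, 0, 2)
column 2 empty below row 2
[3] R2 /= 2  ⇒  (0, 0, 0, 1)
     R0 -= 1·R2  ⇒  (1, 0, 1, 0)
     R1 -= 1·R2  ⇒  (0, 1, 0, 0)
     R3 -= 2·R2  ⇒  (0, 0, 0, 0)

M[2][2] = 0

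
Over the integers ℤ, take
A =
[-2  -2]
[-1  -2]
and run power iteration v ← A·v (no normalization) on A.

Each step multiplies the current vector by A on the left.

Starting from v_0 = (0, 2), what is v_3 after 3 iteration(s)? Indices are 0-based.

v_0 = (0, 2).
v_1 = A·v_0 = (-4, -4).
v_2 = A·v_1 = (16, 12).
v_3 = A·v_2 = (-56, -40).

v_3 = (-56, -40)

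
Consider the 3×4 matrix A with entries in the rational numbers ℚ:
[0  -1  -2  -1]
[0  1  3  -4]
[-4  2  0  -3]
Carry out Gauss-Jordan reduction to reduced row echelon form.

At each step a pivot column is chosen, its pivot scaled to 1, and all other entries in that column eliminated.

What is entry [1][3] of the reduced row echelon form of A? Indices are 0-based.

M[1][3] = 11

step 1: exchange rows 0,2
step 1: normalize row 0 (÷-4) = (1, -1/2, 0, 3/4)
step 2: normalize row 1 (÷1) = (0, 1, 3, -4)
  row 0: subtract -1/2×row1 = (1, 0, 3/2, -5/4)
  row 2: subtract -1×row1 = (0, 0, 1, -5)
step 3: normalize row 2 (÷1) = (0, 0, 1, -5)
  row 0: subtract 3/2×row2 = (1, 0, 0, 25/4)
  row 1: subtract 3×row2 = (0, 1, 0, 11)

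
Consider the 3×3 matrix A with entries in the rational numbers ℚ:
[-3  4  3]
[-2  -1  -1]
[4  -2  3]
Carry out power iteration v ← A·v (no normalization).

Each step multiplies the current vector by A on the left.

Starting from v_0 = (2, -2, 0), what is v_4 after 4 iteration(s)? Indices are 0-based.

v_4 = (578, 318, 128)

v_0 = (2, -2, 0).
v_1 = A·v_0 = (-14, -2, 12).
v_2 = A·v_1 = (70, 18, -16).
v_3 = A·v_2 = (-186, -142, 196).
v_4 = A·v_3 = (578, 318, 128).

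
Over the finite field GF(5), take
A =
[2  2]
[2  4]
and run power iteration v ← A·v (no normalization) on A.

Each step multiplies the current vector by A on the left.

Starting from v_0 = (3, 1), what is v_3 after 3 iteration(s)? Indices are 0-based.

v_0 = (3, 1).
v_1 = A·v_0 = (3, 0).
v_2 = A·v_1 = (1, 1).
v_3 = A·v_2 = (4, 1).

v_3 = (4, 1)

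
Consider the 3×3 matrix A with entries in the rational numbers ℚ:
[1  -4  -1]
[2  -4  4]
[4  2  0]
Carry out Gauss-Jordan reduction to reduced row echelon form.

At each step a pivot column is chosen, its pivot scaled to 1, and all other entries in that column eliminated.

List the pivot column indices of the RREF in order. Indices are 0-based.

[1] R0 /= 1  ⇒  (1, -4, -1)
     R1 -= 2·R0  ⇒  (0, 4, 6)
     R2 -= 4·R0  ⇒  (0, 18, 4)
[2] R1 /= 4  ⇒  (0, 1, 3/2)
     R0 -= -4·R1  ⇒  (1, 0, 5)
     R2 -= 18·R1  ⇒  (0, 0, -23)
[3] R2 /= -23  ⇒  (0, 0, 1)
     R0 -= 5·R2  ⇒  (1, 0, 0)
     R1 -= 3/2·R2  ⇒  (0, 1, 0)

pivot columns: 0, 1, 2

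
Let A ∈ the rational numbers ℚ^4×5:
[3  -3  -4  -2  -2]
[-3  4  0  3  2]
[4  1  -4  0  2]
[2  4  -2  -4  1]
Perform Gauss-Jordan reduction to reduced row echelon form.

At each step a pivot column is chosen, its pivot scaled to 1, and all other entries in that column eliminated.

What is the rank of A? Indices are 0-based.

rank = 4

pivot(0,0)=3: scale R0 → (1, -1, -4/3, -2/3, -2/3)
  clear (1,0): R1 −= (-3)R0 → (0, 1, -4, 1, 0)
  clear (2,0): R2 −= (4)R0 → (0, 5, 4/3, 8/3, 14/3)
  clear (3,0): R3 −= (2)R0 → (0, 6, 2/3, -8/3, 7/3)
pivot(1,1)=1: scale R1 → (0, 1, -4, 1, 0)
  clear (0,1): R0 −= (-1)R1 → (1, 0, -16/3, 1/3, -2/3)
  clear (2,1): R2 −= (5)R1 → (0, 0, 64/3, -7/3, 14/3)
  clear (3,1): R3 −= (6)R1 → (0, 0, 74/3, -26/3, 7/3)
pivot(2,2)=64/3: scale R2 → (0, 0, 1, -7/64, 7/32)
  clear (0,2): R0 −= (-16/3)R2 → (1, 0, 0, -1/4, 1/2)
  clear (1,2): R1 −= (-4)R2 → (0, 1, 0, 9/16, 7/8)
  clear (3,2): R3 −= (74/3)R2 → (0, 0, 0, -191/32, -49/16)
pivot(3,3)=-191/32: scale R3 → (0, 0, 0, 1, 98/191)
  clear (0,3): R0 −= (-1/4)R3 → (1, 0, 0, 0, 120/191)
  clear (1,3): R1 −= (9/16)R3 → (0, 1, 0, 0, 112/191)
  clear (2,3): R2 −= (-7/64)R3 → (0, 0, 1, 0, 105/382)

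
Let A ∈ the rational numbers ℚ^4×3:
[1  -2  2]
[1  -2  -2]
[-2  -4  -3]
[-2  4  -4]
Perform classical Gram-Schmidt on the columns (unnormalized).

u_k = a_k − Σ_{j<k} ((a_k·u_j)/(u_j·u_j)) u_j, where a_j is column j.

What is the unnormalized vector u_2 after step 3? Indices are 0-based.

u_2 = (2/3, -10/3, 0, -4/3)

Step 1: u_0 = a_0 = (1, 1, -2, -2).
Step 2: u_1 = a_1 − (-2/5)·u_0 = (-8/5, -8/5, -24/5, 16/5).
Step 3: u_2 = a_2 − (7/5)·u_0 − (1/24)·u_1 = (2/3, -10/3, 0, -4/3).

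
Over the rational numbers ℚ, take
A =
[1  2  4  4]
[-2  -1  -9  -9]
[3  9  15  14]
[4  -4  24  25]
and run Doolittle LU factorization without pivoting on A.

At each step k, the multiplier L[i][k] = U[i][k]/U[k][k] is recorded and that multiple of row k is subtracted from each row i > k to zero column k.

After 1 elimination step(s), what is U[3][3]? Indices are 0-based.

U[3][3] = 9

k=0: U[0][0]=1
  eliminate (1,0): mult=-2, new row 1: (0, 3, -1, -1); set L[1][0]=-2
  eliminate (2,0): mult=3, new row 2: (0, 3, 3, 2); set L[2][0]=3
  eliminate (3,0): mult=4, new row 3: (0, -12, 8, 9); set L[3][0]=4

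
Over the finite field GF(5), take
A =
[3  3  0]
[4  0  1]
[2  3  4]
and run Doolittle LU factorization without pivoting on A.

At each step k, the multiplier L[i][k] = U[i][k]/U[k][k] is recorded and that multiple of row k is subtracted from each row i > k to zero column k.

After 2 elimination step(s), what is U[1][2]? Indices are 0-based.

U[1][2] = 1

k=0: U[0][0]=3
  eliminate (1,0): mult=3, new row 1: (0, 1, 1); set L[1][0]=3
  eliminate (2,0): mult=4, new row 2: (0, 1, 4); set L[2][0]=4
k=1: U[1][1]=1
  eliminate (2,1): mult=1, new row 2: (0, 0, 3); set L[2][1]=1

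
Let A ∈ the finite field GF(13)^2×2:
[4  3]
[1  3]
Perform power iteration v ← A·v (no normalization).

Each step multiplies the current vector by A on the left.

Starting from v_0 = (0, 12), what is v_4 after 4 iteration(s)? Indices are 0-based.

v_0 = (0, 12).
v_1 = A·v_0 = (10, 10).
v_2 = A·v_1 = (5, 1).
v_3 = A·v_2 = (10, 8).
v_4 = A·v_3 = (12, 8).

v_4 = (12, 8)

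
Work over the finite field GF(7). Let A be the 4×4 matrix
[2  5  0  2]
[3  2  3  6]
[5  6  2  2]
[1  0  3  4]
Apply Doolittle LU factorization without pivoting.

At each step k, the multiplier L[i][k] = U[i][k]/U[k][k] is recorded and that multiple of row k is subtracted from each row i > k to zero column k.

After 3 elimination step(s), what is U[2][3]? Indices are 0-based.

U[2][3] = 3

[col 0] pivot 2
  R1 -= 5*R0 → (0, 5, 3, 3)  (L[1][0] := 5)
  R2 -= 6*R0 → (0, 4, 2, 4)  (L[2][0] := 6)
  R3 -= 4*R0 → (0, 1, 3, 3)  (L[3][0] := 4)
[col 1] pivot 5
  R2 -= 5*R1 → (0, 0, 1, 3)  (L[2][1] := 5)
  R3 -= 3*R1 → (0, 0, 1, 1)  (L[3][1] := 3)
[col 2] pivot 1
  R3 -= 1*R2 → (0, 0, 0, 5)  (L[3][2] := 1)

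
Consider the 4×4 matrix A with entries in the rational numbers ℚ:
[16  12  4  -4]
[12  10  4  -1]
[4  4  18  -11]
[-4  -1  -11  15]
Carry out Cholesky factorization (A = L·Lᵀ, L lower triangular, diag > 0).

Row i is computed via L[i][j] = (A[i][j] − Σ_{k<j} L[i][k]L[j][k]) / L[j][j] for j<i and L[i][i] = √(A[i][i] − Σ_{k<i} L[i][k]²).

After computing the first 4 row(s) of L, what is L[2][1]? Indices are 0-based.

L[2][1] = 1

Step 1: L[0][0] = √(16) = 4.
  L[1][0] = (12) / L[0][0] = 3.
Step 2: L[1][1] = √(1) = 1.
  L[2][0] = (4) / L[0][0] = 1.
  L[2][1] = (1) / L[1][1] = 1.
Step 3: L[2][2] = √(16) = 4.
  L[3][0] = (-4) / L[0][0] = -1.
  L[3][1] = (2) / L[1][1] = 2.
  L[3][2] = (-12) / L[2][2] = -3.
Step 4: L[3][3] = √(1) = 1.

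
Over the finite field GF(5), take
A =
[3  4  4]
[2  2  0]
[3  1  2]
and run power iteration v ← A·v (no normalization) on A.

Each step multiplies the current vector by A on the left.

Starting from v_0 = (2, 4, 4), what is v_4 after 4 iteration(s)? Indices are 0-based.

v_0 = (2, 4, 4).
v_1 = A·v_0 = (3, 2, 3).
v_2 = A·v_1 = (4, 0, 2).
v_3 = A·v_2 = (0, 3, 1).
v_4 = A·v_3 = (1, 1, 0).

v_4 = (1, 1, 0)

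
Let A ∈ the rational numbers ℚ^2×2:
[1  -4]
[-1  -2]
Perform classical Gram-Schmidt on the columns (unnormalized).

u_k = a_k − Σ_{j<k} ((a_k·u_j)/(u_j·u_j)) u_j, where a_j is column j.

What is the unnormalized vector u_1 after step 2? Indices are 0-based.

Step 1: u_0 = a_0 = (1, -1).
Step 2: u_1 = a_1 − (-1)·u_0 = (-3, -3).

u_1 = (-3, -3)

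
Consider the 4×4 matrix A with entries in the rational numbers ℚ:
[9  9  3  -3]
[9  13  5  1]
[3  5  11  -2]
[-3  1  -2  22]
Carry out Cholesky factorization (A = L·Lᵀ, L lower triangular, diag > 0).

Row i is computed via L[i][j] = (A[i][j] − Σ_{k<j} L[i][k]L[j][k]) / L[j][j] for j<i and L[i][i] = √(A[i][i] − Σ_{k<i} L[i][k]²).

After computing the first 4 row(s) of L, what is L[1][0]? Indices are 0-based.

L[1][0] = 3

Step 1: L[0][0] = √(9) = 3.
  L[1][0] = (9) / L[0][0] = 3.
Step 2: L[1][1] = √(4) = 2.
  L[2][0] = (3) / L[0][0] = 1.
  L[2][1] = (2) / L[1][1] = 1.
Step 3: L[2][2] = √(9) = 3.
  L[3][0] = (-3) / L[0][0] = -1.
  L[3][1] = (4) / L[1][1] = 2.
  L[3][2] = (-3) / L[2][2] = -1.
Step 4: L[3][3] = √(16) = 4.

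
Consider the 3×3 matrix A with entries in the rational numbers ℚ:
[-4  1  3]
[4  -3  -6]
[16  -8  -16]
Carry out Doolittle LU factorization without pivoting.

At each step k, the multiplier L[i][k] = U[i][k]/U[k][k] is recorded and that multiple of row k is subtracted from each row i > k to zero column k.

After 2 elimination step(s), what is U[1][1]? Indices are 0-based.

U[1][1] = -2

Step 1: pivot at (0,0) is -4.
  row1 ← row1 − (-1)·row0  ⇒  L[1][0]=-1, U row1=(0, -2, -3)
  row2 ← row2 − (-4)·row0  ⇒  L[2][0]=-4, U row2=(0, -4, -4)
Step 2: pivot at (1,1) is -2.
  row2 ← row2 − (2)·row1  ⇒  L[2][1]=2, U row2=(0, 0, 2)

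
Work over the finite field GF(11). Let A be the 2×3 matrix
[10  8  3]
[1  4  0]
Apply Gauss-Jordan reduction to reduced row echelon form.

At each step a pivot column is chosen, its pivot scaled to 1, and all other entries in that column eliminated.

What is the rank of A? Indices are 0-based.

[1] R0 /= 10  ⇒  (1, 3, 8)
     R1 -= 1·R0  ⇒  (0, 1, 3)
[2] R1 /= 1  ⇒  (0, 1, 3)
     R0 -= 3·R1  ⇒  (1, 0, 10)

rank = 2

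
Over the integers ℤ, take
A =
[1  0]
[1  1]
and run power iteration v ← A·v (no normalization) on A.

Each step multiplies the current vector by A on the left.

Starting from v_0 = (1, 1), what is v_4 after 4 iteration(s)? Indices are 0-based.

v_0 = (1, 1).
v_1 = A·v_0 = (1, 2).
v_2 = A·v_1 = (1, 3).
v_3 = A·v_2 = (1, 4).
v_4 = A·v_3 = (1, 5).

v_4 = (1, 5)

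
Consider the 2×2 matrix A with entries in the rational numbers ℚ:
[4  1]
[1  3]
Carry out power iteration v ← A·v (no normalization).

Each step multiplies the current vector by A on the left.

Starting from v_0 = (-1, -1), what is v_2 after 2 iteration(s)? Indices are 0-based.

v_0 = (-1, -1).
v_1 = A·v_0 = (-5, -4).
v_2 = A·v_1 = (-24, -17).

v_2 = (-24, -17)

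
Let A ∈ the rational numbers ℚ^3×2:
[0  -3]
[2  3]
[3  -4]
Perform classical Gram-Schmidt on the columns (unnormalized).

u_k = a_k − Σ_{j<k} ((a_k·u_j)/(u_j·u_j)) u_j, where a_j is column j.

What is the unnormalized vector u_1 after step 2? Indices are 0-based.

u_1 = (-3, 51/13, -34/13)

Step 1: u_0 = a_0 = (0, 2, 3).
Step 2: u_1 = a_1 − (-6/13)·u_0 = (-3, 51/13, -34/13).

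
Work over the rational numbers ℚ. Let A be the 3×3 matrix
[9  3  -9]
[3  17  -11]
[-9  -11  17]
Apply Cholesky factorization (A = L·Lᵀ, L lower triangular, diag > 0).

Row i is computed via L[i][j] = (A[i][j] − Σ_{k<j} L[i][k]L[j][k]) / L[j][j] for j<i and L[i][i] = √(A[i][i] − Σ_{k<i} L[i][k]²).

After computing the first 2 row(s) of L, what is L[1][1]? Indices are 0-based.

Step 1: L[0][0] = √(9) = 3.
  L[1][0] = (3) / L[0][0] = 1.
Step 2: L[1][1] = √(16) = 4.

L[1][1] = 4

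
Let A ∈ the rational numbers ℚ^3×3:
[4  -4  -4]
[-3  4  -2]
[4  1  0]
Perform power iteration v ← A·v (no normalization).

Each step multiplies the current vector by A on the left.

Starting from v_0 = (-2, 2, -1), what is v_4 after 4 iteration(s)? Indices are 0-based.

v_0 = (-2, 2, -1).
v_1 = A·v_0 = (-12, 16, -6).
v_2 = A·v_1 = (-88, 112, -32).
v_3 = A·v_2 = (-672, 776, -240).
v_4 = A·v_3 = (-4832, 5600, -1912).

v_4 = (-4832, 5600, -1912)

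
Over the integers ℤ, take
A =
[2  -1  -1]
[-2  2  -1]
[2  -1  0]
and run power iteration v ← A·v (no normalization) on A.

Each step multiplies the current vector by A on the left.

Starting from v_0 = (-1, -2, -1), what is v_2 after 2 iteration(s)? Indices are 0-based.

v_0 = (-1, -2, -1).
v_1 = A·v_0 = (1, -1, 0).
v_2 = A·v_1 = (3, -4, 3).

v_2 = (3, -4, 3)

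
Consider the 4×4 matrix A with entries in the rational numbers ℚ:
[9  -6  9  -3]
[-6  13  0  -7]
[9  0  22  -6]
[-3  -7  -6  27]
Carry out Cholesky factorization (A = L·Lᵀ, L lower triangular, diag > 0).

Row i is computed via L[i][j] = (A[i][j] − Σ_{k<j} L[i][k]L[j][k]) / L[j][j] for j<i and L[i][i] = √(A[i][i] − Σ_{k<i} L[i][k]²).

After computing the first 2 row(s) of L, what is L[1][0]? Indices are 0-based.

L[1][0] = -2

Step 1: L[0][0] = √(9) = 3.
  L[1][0] = (-6) / L[0][0] = -2.
Step 2: L[1][1] = √(9) = 3.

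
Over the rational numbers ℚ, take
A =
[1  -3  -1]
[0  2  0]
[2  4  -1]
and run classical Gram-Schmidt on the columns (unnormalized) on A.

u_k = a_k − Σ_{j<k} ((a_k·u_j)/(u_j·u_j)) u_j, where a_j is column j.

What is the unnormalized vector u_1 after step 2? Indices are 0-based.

Step 1: u_0 = a_0 = (1, 0, 2).
Step 2: u_1 = a_1 − (1)·u_0 = (-4, 2, 2).

u_1 = (-4, 2, 2)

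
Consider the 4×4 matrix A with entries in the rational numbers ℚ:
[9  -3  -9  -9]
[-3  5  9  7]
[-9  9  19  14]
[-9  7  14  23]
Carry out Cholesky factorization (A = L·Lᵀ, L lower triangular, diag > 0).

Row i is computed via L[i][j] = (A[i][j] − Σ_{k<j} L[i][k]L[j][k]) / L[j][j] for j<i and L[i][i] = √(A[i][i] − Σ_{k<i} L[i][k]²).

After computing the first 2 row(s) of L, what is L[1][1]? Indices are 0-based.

L[1][1] = 2

Step 1: L[0][0] = √(9) = 3.
  L[1][0] = (-3) / L[0][0] = -1.
Step 2: L[1][1] = √(4) = 2.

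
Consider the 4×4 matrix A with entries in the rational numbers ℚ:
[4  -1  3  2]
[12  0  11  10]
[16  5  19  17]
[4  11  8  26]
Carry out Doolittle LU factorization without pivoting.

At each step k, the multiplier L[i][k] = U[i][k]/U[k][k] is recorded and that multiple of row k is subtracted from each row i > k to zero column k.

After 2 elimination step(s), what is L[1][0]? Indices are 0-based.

L[1][0] = 3

k=0: U[0][0]=4
  eliminate (1,0): mult=3, new row 1: (0, 3, 2, 4); set L[1][0]=3
  eliminate (2,0): mult=4, new row 2: (0, 9, 7, 9); set L[2][0]=4
  eliminate (3,0): mult=1, new row 3: (0, 12, 5, 24); set L[3][0]=1
k=1: U[1][1]=3
  eliminate (2,1): mult=3, new row 2: (0, 0, 1, -3); set L[2][1]=3
  eliminate (3,1): mult=4, new row 3: (0, 0, -3, 8); set L[3][1]=4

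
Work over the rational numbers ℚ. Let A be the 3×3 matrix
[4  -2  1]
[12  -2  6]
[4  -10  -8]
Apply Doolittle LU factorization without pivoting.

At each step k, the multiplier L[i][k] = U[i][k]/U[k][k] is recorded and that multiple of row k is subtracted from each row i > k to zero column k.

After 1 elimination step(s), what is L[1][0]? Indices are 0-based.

k=0: U[0][0]=4
  eliminate (1,0): mult=3, new row 1: (0, 4, 3); set L[1][0]=3
  eliminate (2,0): mult=1, new row 2: (0, -8, -9); set L[2][0]=1

L[1][0] = 3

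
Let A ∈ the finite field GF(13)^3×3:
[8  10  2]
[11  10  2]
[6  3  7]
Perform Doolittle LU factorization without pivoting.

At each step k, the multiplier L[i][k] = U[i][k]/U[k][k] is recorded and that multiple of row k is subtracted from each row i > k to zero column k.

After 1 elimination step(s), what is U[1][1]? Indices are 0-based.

U[1][1] = 6

k=0: U[0][0]=8
  eliminate (1,0): mult=3, new row 1: (0, 6, 9); set L[1][0]=3
  eliminate (2,0): mult=4, new row 2: (0, 2, 12); set L[2][0]=4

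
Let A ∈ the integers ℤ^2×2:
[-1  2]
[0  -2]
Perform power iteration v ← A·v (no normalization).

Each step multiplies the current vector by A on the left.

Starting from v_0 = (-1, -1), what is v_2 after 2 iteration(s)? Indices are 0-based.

v_2 = (5, -4)

v_0 = (-1, -1).
v_1 = A·v_0 = (-1, 2).
v_2 = A·v_1 = (5, -4).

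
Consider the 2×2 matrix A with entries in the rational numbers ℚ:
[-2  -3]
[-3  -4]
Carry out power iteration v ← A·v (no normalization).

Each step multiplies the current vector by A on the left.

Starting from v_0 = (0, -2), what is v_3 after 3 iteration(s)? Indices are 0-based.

v_3 = (222, 308)

v_0 = (0, -2).
v_1 = A·v_0 = (6, 8).
v_2 = A·v_1 = (-36, -50).
v_3 = A·v_2 = (222, 308).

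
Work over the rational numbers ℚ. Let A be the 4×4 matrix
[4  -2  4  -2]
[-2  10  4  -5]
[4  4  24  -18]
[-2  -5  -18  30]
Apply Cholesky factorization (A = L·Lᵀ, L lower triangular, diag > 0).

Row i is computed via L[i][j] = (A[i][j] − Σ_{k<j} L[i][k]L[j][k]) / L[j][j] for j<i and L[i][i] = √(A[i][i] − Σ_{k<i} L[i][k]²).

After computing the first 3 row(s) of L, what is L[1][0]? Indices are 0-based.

Step 1: L[0][0] = √(4) = 2.
  L[1][0] = (-2) / L[0][0] = -1.
Step 2: L[1][1] = √(9) = 3.
  L[2][0] = (4) / L[0][0] = 2.
  L[2][1] = (6) / L[1][1] = 2.
Step 3: L[2][2] = √(16) = 4.

L[1][0] = -1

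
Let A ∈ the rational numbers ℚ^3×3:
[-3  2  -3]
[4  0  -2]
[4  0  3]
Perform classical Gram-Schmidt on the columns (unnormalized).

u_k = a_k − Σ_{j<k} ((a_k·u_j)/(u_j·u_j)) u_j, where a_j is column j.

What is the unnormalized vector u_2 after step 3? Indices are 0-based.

u_2 = (0, -5/2, 5/2)

Step 1: u_0 = a_0 = (-3, 4, 4).
Step 2: u_1 = a_1 − (-6/41)·u_0 = (64/41, 24/41, 24/41).
Step 3: u_2 = a_2 − (13/41)·u_0 − (-21/16)·u_1 = (0, -5/2, 5/2).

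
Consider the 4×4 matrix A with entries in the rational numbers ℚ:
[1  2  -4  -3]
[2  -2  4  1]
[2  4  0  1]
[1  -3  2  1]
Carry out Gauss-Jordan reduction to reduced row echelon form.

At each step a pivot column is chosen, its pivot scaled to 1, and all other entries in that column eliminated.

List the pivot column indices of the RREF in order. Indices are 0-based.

step 1: normalize row 0 (÷1) = (1, 2, -4, -3)
  row 1: subtract 2×row0 = (0, -6, 12, 7)
  row 2: subtract 2×row0 = (0, 0, 8, 7)
  row 3: subtract 1×row0 = (0, -5, 6, 4)
step 2: normalize row 1 (÷-6) = (0, 1, -2, -7/6)
  row 0: subtract 2×row1 = (1, 0, 0, -2/3)
  row 3: subtract -5×row1 = (0, 0, -4, -11/6)
step 3: normalize row 2 (÷8) = (0, 0, 1, 7/8)
  row 1: subtract -2×row2 = (0, 1, 0, 7/12)
  row 3: subtract -4×row2 = (0, 0, 0, 5/3)
step 4: normalize row 3 (÷5/3) = (0, 0, 0, 1)
  row 0: subtract -2/3×row3 = (1, 0, 0, 0)
  row 1: subtract 7/12×row3 = (0, 1, 0, 0)
  row 2: subtract 7/8×row3 = (0, 0, 1, 0)

pivot columns: 0, 1, 2, 3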